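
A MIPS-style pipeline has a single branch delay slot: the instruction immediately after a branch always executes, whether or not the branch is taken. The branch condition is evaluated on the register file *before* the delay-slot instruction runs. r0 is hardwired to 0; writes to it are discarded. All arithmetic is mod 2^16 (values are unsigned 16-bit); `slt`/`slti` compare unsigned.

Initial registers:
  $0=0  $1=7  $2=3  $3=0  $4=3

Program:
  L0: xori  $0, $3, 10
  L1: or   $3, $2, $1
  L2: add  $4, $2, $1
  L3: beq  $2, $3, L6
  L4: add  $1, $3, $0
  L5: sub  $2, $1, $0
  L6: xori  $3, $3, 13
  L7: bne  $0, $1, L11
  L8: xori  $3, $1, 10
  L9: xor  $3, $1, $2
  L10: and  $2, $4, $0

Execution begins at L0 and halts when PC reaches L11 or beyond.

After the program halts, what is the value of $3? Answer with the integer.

13

[0] xori  $0, $3, 10  →  {$0:0, $1:7, $2:3, $3:0, $4:3}
[1] or   $3, $2, $1  →  {$0:0, $1:7, $2:3, $3:7, $4:3}
[2] add  $4, $2, $1  →  {$0:0, $1:7, $2:3, $3:7, $4:10}
[3] beq  $2, $3, L6  →  {$0:0, $1:7, $2:3, $3:7, $4:10}  ⟨branch fallthrough⟩
[4] add  $1, $3, $0  →  {$0:0, $1:7, $2:3, $3:7, $4:10}
[5] sub  $2, $1, $0  →  {$0:0, $1:7, $2:7, $3:7, $4:10}
[6] xori  $3, $3, 13  →  {$0:0, $1:7, $2:7, $3:10, $4:10}
[7] bne  $0, $1, L11  →  {$0:0, $1:7, $2:7, $3:10, $4:10}  ⟨branch taken⟩
[8] xori  $3, $1, 10  →  {$0:0, $1:7, $2:7, $3:13, $4:10}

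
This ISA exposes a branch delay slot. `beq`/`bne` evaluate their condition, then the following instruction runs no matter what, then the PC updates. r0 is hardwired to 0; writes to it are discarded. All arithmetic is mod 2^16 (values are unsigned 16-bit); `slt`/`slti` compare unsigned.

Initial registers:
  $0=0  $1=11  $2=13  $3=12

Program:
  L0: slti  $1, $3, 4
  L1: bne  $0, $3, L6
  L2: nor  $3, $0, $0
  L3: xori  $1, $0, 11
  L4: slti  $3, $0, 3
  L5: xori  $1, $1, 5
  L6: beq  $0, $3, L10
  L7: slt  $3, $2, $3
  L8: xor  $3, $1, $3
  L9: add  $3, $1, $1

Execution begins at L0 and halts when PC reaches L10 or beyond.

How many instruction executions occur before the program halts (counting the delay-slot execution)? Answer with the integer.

  step pc=0: slti  $1, $3, 4  regs=(0,0,13,12)
  step pc=1: bne  $0, $3, L6  cond=T  regs=(0,0,13,12)
  step pc=2: nor  $3, $0, $0  regs=(0,0,13,65535)
  step pc=6: beq  $0, $3, L10  cond=F  regs=(0,0,13,65535)
  step pc=7: slt  $3, $2, $3  regs=(0,0,13,1)
  step pc=8: xor  $3, $1, $3  regs=(0,0,13,1)
  step pc=9: add  $3, $1, $1  regs=(0,0,13,0)

7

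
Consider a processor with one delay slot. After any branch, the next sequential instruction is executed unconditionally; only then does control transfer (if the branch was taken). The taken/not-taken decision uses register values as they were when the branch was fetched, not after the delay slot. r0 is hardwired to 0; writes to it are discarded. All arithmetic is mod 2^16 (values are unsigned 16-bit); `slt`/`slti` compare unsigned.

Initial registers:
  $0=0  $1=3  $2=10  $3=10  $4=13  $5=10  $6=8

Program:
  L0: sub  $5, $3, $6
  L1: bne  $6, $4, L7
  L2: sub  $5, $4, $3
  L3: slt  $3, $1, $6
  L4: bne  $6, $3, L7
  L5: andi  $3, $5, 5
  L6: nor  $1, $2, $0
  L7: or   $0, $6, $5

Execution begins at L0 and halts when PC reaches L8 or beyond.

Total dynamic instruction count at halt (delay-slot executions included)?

#0 sub  $5, $3, $6 ; 0/3/10/10/13/2/8
#1 bne  $6, $4, L7 ; 0/3/10/10/13/2/8 ; →target
#2 sub  $5, $4, $3 ; 0/3/10/10/13/3/8
#7 or   $0, $6, $5 ; 0/3/10/10/13/3/8

4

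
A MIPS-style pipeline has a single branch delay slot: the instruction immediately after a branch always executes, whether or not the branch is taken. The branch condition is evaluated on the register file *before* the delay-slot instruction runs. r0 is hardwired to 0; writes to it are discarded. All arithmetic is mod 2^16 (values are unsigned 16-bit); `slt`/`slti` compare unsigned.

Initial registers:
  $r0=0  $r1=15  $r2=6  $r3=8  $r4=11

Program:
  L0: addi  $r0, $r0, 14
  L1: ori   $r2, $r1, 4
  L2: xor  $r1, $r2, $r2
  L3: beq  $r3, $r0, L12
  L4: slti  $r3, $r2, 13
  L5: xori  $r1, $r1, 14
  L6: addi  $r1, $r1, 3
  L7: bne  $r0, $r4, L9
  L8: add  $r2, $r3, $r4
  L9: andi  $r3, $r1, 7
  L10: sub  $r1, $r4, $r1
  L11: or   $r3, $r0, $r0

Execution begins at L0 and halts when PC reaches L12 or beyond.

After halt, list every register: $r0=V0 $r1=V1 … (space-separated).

$r0=0 $r1=65530 $r2=11 $r3=0 $r4=11

[0] addi  $r0, $r0, 14  →  {$r0:0, $r1:15, $r2:6, $r3:8, $r4:11}
[1] ori   $r2, $r1, 4  →  {$r0:0, $r1:15, $r2:15, $r3:8, $r4:11}
[2] xor  $r1, $r2, $r2  →  {$r0:0, $r1:0, $r2:15, $r3:8, $r4:11}
[3] beq  $r3, $r0, L12  →  {$r0:0, $r1:0, $r2:15, $r3:8, $r4:11}  ⟨branch fallthrough⟩
[4] slti  $r3, $r2, 13  →  {$r0:0, $r1:0, $r2:15, $r3:0, $r4:11}
[5] xori  $r1, $r1, 14  →  {$r0:0, $r1:14, $r2:15, $r3:0, $r4:11}
[6] addi  $r1, $r1, 3  →  {$r0:0, $r1:17, $r2:15, $r3:0, $r4:11}
[7] bne  $r0, $r4, L9  →  {$r0:0, $r1:17, $r2:15, $r3:0, $r4:11}  ⟨branch taken⟩
[8] add  $r2, $r3, $r4  →  {$r0:0, $r1:17, $r2:11, $r3:0, $r4:11}
[9] andi  $r3, $r1, 7  →  {$r0:0, $r1:17, $r2:11, $r3:1, $r4:11}
[10] sub  $r1, $r4, $r1  →  {$r0:0, $r1:65530, $r2:11, $r3:1, $r4:11}
[11] or   $r3, $r0, $r0  →  {$r0:0, $r1:65530, $r2:11, $r3:0, $r4:11}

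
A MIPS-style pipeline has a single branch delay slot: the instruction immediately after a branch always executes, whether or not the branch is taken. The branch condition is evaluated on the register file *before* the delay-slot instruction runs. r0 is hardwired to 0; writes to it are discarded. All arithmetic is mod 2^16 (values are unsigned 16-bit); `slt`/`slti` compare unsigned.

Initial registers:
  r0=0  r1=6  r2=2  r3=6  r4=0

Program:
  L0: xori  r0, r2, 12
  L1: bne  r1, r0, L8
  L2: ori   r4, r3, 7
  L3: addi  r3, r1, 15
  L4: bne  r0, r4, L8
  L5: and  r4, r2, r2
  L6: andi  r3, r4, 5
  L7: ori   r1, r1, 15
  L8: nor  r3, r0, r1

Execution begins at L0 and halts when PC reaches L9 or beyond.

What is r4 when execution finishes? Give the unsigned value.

7

  step pc=0: xori  r0, r2, 12  regs=(0,6,2,6,0)
  step pc=1: bne  r1, r0, L8  cond=T  regs=(0,6,2,6,0)
  step pc=2: ori   r4, r3, 7  regs=(0,6,2,6,7)
  step pc=8: nor  r3, r0, r1  regs=(0,6,2,65529,7)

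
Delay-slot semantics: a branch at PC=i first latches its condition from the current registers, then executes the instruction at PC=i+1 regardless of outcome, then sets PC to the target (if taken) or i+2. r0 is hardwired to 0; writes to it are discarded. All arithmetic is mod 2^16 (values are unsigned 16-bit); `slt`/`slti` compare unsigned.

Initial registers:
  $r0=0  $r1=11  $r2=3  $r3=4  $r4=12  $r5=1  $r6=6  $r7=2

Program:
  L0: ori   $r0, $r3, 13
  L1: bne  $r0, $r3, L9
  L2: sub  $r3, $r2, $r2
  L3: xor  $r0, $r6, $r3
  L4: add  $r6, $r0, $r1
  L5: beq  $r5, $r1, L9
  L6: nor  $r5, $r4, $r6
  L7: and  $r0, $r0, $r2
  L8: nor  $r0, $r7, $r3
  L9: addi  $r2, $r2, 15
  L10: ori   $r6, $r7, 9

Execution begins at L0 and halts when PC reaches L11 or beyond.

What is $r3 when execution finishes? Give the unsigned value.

[0] ori   $r0, $r3, 13  →  {$r0:0, $r1:11, $r2:3, $r3:4, $r4:12, $r5:1, $r6:6, $r7:2}
[1] bne  $r0, $r3, L9  →  {$r0:0, $r1:11, $r2:3, $r3:4, $r4:12, $r5:1, $r6:6, $r7:2}  ⟨branch taken⟩
[2] sub  $r3, $r2, $r2  →  {$r0:0, $r1:11, $r2:3, $r3:0, $r4:12, $r5:1, $r6:6, $r7:2}
[9] addi  $r2, $r2, 15  →  {$r0:0, $r1:11, $r2:18, $r3:0, $r4:12, $r5:1, $r6:6, $r7:2}
[10] ori   $r6, $r7, 9  →  {$r0:0, $r1:11, $r2:18, $r3:0, $r4:12, $r5:1, $r6:11, $r7:2}

0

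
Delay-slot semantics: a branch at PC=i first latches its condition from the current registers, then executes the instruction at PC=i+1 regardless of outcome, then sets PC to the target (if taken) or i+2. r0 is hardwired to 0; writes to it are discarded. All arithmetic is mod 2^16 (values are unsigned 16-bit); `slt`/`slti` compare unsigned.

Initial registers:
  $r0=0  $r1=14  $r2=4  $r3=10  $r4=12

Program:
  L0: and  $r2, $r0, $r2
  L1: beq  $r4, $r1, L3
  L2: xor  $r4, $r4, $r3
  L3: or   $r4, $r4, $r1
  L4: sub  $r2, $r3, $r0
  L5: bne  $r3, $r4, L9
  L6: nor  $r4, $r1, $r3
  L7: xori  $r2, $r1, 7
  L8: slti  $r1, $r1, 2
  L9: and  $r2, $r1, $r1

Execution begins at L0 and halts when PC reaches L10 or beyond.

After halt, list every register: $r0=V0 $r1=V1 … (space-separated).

#0 and  $r2, $r0, $r2 ; 0/14/0/10/12
#1 beq  $r4, $r1, L3 ; 0/14/0/10/12 ; →fallthru
#2 xor  $r4, $r4, $r3 ; 0/14/0/10/6
#3 or   $r4, $r4, $r1 ; 0/14/0/10/14
#4 sub  $r2, $r3, $r0 ; 0/14/10/10/14
#5 bne  $r3, $r4, L9 ; 0/14/10/10/14 ; →target
#6 nor  $r4, $r1, $r3 ; 0/14/10/10/65521
#9 and  $r2, $r1, $r1 ; 0/14/14/10/65521

$r0=0 $r1=14 $r2=14 $r3=10 $r4=65521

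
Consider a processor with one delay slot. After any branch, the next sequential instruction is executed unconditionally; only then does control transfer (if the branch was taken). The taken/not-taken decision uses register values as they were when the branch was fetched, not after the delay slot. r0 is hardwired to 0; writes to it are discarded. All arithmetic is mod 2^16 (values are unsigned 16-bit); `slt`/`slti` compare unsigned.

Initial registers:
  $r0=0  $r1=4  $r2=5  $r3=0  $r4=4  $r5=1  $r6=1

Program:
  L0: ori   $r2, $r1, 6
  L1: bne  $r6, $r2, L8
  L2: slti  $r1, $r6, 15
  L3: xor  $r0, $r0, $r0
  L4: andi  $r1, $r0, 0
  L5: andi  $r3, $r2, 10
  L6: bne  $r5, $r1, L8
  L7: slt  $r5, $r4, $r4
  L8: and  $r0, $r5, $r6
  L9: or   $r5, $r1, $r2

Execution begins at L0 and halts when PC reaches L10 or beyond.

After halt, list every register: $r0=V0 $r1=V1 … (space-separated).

PC=0  ori   $r2, $r1, 6      | $r0=0 $r1=4 $r2=6 $r3=0 $r4=4 $r5=1 $r6=1
PC=1  bne  $r6, $r2, L8      | $r0=0 $r1=4 $r2=6 $r3=0 $r4=4 $r5=1 $r6=1  [TAKEN]
PC=2  slti  $r1, $r6, 15     | $r0=0 $r1=1 $r2=6 $r3=0 $r4=4 $r5=1 $r6=1
PC=8  and  $r0, $r5, $r6     | $r0=0 $r1=1 $r2=6 $r3=0 $r4=4 $r5=1 $r6=1
PC=9  or   $r5, $r1, $r2     | $r0=0 $r1=1 $r2=6 $r3=0 $r4=4 $r5=7 $r6=1

$r0=0 $r1=1 $r2=6 $r3=0 $r4=4 $r5=7 $r6=1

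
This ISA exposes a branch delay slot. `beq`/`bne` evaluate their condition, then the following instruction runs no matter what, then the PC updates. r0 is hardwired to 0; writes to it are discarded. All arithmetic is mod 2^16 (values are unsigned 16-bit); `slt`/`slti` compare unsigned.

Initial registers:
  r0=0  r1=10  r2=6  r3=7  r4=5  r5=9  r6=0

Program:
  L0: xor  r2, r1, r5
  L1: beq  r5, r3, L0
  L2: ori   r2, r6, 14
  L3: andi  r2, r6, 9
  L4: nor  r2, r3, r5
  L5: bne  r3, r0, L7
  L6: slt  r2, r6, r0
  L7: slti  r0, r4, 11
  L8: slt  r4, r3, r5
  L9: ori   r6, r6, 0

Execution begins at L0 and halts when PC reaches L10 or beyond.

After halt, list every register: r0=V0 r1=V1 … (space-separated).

r0=0 r1=10 r2=0 r3=7 r4=1 r5=9 r6=0

[0] xor  r2, r1, r5  →  {r0:0, r1:10, r2:3, r3:7, r4:5, r5:9, r6:0}
[1] beq  r5, r3, L0  →  {r0:0, r1:10, r2:3, r3:7, r4:5, r5:9, r6:0}  ⟨branch fallthrough⟩
[2] ori   r2, r6, 14  →  {r0:0, r1:10, r2:14, r3:7, r4:5, r5:9, r6:0}
[3] andi  r2, r6, 9  →  {r0:0, r1:10, r2:0, r3:7, r4:5, r5:9, r6:0}
[4] nor  r2, r3, r5  →  {r0:0, r1:10, r2:65520, r3:7, r4:5, r5:9, r6:0}
[5] bne  r3, r0, L7  →  {r0:0, r1:10, r2:65520, r3:7, r4:5, r5:9, r6:0}  ⟨branch taken⟩
[6] slt  r2, r6, r0  →  {r0:0, r1:10, r2:0, r3:7, r4:5, r5:9, r6:0}
[7] slti  r0, r4, 11  →  {r0:0, r1:10, r2:0, r3:7, r4:5, r5:9, r6:0}
[8] slt  r4, r3, r5  →  {r0:0, r1:10, r2:0, r3:7, r4:1, r5:9, r6:0}
[9] ori   r6, r6, 0  →  {r0:0, r1:10, r2:0, r3:7, r4:1, r5:9, r6:0}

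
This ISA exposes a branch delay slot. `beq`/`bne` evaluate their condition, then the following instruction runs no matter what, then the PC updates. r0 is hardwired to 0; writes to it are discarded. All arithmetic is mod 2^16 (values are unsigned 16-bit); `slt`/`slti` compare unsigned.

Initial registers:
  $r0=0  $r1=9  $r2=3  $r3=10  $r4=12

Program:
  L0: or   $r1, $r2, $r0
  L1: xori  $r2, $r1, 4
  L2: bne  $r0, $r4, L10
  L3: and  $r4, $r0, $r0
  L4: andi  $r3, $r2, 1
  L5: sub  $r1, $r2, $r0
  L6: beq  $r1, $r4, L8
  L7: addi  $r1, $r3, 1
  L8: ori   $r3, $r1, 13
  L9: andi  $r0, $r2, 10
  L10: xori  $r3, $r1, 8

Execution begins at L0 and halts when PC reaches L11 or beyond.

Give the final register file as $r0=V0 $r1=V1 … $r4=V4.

$r0=0 $r1=3 $r2=7 $r3=11 $r4=0

  step pc=0: or   $r1, $r2, $r0  regs=(0,3,3,10,12)
  step pc=1: xori  $r2, $r1, 4  regs=(0,3,7,10,12)
  step pc=2: bne  $r0, $r4, L10  cond=T  regs=(0,3,7,10,12)
  step pc=3: and  $r4, $r0, $r0  regs=(0,3,7,10,0)
  step pc=10: xori  $r3, $r1, 8  regs=(0,3,7,11,0)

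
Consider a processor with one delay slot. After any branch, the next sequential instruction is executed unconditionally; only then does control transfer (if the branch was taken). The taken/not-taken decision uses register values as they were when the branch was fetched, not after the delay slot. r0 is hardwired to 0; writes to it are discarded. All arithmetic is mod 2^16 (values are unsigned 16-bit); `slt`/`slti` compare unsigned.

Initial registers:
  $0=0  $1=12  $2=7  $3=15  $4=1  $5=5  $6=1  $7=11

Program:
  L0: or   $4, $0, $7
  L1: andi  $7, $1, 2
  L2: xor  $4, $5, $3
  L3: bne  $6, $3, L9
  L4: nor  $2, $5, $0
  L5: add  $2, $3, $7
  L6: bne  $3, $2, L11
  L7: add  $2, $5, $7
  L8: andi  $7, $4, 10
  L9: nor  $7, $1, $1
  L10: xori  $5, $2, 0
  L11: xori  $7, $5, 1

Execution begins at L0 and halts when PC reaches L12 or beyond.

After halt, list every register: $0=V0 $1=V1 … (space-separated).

PC=0  or   $4, $0, $7        | $0=0 $1=12 $2=7 $3=15 $4=11 $5=5 $6=1 $7=11
PC=1  andi  $7, $1, 2        | $0=0 $1=12 $2=7 $3=15 $4=11 $5=5 $6=1 $7=0
PC=2  xor  $4, $5, $3        | $0=0 $1=12 $2=7 $3=15 $4=10 $5=5 $6=1 $7=0
PC=3  bne  $6, $3, L9        | $0=0 $1=12 $2=7 $3=15 $4=10 $5=5 $6=1 $7=0  [TAKEN]
PC=4  nor  $2, $5, $0        | $0=0 $1=12 $2=65530 $3=15 $4=10 $5=5 $6=1 $7=0
PC=9  nor  $7, $1, $1        | $0=0 $1=12 $2=65530 $3=15 $4=10 $5=5 $6=1 $7=65523
PC=10 xori  $5, $2, 0        | $0=0 $1=12 $2=65530 $3=15 $4=10 $5=65530 $6=1 $7=65523
PC=11 xori  $7, $5, 1        | $0=0 $1=12 $2=65530 $3=15 $4=10 $5=65530 $6=1 $7=65531

$0=0 $1=12 $2=65530 $3=15 $4=10 $5=65530 $6=1 $7=65531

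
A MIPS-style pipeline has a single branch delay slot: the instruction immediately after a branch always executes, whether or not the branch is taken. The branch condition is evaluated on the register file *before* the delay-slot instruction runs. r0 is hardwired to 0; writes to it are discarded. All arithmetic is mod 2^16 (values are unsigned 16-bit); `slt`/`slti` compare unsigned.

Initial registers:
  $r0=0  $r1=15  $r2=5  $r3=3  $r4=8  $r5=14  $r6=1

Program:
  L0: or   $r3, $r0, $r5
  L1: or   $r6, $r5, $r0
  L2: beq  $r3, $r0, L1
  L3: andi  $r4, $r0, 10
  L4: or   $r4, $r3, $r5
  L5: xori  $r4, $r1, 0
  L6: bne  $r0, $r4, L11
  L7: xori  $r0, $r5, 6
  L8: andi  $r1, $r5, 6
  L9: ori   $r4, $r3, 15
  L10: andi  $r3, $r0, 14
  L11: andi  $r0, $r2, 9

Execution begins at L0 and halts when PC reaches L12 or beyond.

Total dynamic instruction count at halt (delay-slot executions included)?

9

[0] or   $r3, $r0, $r5  →  {$r0:0, $r1:15, $r2:5, $r3:14, $r4:8, $r5:14, $r6:1}
[1] or   $r6, $r5, $r0  →  {$r0:0, $r1:15, $r2:5, $r3:14, $r4:8, $r5:14, $r6:14}
[2] beq  $r3, $r0, L1  →  {$r0:0, $r1:15, $r2:5, $r3:14, $r4:8, $r5:14, $r6:14}  ⟨branch fallthrough⟩
[3] andi  $r4, $r0, 10  →  {$r0:0, $r1:15, $r2:5, $r3:14, $r4:0, $r5:14, $r6:14}
[4] or   $r4, $r3, $r5  →  {$r0:0, $r1:15, $r2:5, $r3:14, $r4:14, $r5:14, $r6:14}
[5] xori  $r4, $r1, 0  →  {$r0:0, $r1:15, $r2:5, $r3:14, $r4:15, $r5:14, $r6:14}
[6] bne  $r0, $r4, L11  →  {$r0:0, $r1:15, $r2:5, $r3:14, $r4:15, $r5:14, $r6:14}  ⟨branch taken⟩
[7] xori  $r0, $r5, 6  →  {$r0:0, $r1:15, $r2:5, $r3:14, $r4:15, $r5:14, $r6:14}
[11] andi  $r0, $r2, 9  →  {$r0:0, $r1:15, $r2:5, $r3:14, $r4:15, $r5:14, $r6:14}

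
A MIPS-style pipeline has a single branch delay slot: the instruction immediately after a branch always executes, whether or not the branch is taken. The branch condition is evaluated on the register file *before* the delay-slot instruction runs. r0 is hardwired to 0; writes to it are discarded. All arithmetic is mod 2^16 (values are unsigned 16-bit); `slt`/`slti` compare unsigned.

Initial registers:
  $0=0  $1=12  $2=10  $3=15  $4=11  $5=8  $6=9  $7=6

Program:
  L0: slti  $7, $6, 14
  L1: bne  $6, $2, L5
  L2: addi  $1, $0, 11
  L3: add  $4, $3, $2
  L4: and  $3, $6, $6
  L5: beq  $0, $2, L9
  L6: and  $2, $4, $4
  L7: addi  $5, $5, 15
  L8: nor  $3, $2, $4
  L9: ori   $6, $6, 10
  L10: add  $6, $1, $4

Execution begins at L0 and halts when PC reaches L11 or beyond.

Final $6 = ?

PC=0  slti  $7, $6, 14       | $0=0 $1=12 $2=10 $3=15 $4=11 $5=8 $6=9 $7=1
PC=1  bne  $6, $2, L5        | $0=0 $1=12 $2=10 $3=15 $4=11 $5=8 $6=9 $7=1  [TAKEN]
PC=2  addi  $1, $0, 11       | $0=0 $1=11 $2=10 $3=15 $4=11 $5=8 $6=9 $7=1
PC=5  beq  $0, $2, L9        | $0=0 $1=11 $2=10 $3=15 $4=11 $5=8 $6=9 $7=1  [not taken]
PC=6  and  $2, $4, $4        | $0=0 $1=11 $2=11 $3=15 $4=11 $5=8 $6=9 $7=1
PC=7  addi  $5, $5, 15       | $0=0 $1=11 $2=11 $3=15 $4=11 $5=23 $6=9 $7=1
PC=8  nor  $3, $2, $4        | $0=0 $1=11 $2=11 $3=65524 $4=11 $5=23 $6=9 $7=1
PC=9  ori   $6, $6, 10       | $0=0 $1=11 $2=11 $3=65524 $4=11 $5=23 $6=11 $7=1
PC=10 add  $6, $1, $4        | $0=0 $1=11 $2=11 $3=65524 $4=11 $5=23 $6=22 $7=1

22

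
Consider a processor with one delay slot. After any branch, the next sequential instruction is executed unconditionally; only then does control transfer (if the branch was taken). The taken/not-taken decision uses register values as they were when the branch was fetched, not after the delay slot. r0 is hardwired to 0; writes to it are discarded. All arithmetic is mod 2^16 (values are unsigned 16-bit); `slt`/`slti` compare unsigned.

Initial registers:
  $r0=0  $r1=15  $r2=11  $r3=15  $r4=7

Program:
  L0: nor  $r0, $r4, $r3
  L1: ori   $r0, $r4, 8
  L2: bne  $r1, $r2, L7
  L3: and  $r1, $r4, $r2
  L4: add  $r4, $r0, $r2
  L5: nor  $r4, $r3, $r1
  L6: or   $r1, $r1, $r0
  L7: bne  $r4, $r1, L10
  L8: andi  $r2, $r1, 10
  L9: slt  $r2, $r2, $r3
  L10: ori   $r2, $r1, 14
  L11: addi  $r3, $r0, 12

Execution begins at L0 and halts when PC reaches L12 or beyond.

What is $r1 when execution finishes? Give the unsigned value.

#0 nor  $r0, $r4, $r3 ; 0/15/11/15/7
#1 ori   $r0, $r4, 8 ; 0/15/11/15/7
#2 bne  $r1, $r2, L7 ; 0/15/11/15/7 ; →target
#3 and  $r1, $r4, $r2 ; 0/3/11/15/7
#7 bne  $r4, $r1, L10 ; 0/3/11/15/7 ; →target
#8 andi  $r2, $r1, 10 ; 0/3/2/15/7
#10 ori   $r2, $r1, 14 ; 0/3/15/15/7
#11 addi  $r3, $r0, 12 ; 0/3/15/12/7

3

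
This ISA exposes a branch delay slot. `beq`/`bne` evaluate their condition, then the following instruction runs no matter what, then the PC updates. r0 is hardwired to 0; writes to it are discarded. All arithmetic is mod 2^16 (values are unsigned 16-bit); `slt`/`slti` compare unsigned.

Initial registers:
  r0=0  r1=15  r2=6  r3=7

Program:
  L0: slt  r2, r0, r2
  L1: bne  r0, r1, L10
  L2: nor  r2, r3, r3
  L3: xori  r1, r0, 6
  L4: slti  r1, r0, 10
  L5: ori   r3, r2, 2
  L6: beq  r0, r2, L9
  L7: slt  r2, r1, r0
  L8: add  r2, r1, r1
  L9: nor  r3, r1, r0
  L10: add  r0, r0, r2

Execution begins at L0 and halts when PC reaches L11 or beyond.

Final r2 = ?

  step pc=0: slt  r2, r0, r2  regs=(0,15,1,7)
  step pc=1: bne  r0, r1, L10  cond=T  regs=(0,15,1,7)
  step pc=2: nor  r2, r3, r3  regs=(0,15,65528,7)
  step pc=10: add  r0, r0, r2  regs=(0,15,65528,7)

65528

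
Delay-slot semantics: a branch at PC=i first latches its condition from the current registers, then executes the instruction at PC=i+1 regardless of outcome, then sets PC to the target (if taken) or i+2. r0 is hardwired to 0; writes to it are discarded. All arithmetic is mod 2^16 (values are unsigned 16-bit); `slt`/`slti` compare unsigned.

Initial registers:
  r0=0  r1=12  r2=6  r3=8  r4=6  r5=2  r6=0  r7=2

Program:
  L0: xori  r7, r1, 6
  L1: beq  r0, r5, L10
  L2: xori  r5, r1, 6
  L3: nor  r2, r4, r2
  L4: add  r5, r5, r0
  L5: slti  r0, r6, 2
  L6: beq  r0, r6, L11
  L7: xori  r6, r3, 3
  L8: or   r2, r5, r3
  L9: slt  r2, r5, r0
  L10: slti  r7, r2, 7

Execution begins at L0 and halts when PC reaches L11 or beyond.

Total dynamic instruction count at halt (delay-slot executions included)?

8

[0] xori  r7, r1, 6  →  {r0:0, r1:12, r2:6, r3:8, r4:6, r5:2, r6:0, r7:10}
[1] beq  r0, r5, L10  →  {r0:0, r1:12, r2:6, r3:8, r4:6, r5:2, r6:0, r7:10}  ⟨branch fallthrough⟩
[2] xori  r5, r1, 6  →  {r0:0, r1:12, r2:6, r3:8, r4:6, r5:10, r6:0, r7:10}
[3] nor  r2, r4, r2  →  {r0:0, r1:12, r2:65529, r3:8, r4:6, r5:10, r6:0, r7:10}
[4] add  r5, r5, r0  →  {r0:0, r1:12, r2:65529, r3:8, r4:6, r5:10, r6:0, r7:10}
[5] slti  r0, r6, 2  →  {r0:0, r1:12, r2:65529, r3:8, r4:6, r5:10, r6:0, r7:10}
[6] beq  r0, r6, L11  →  {r0:0, r1:12, r2:65529, r3:8, r4:6, r5:10, r6:0, r7:10}  ⟨branch taken⟩
[7] xori  r6, r3, 3  →  {r0:0, r1:12, r2:65529, r3:8, r4:6, r5:10, r6:11, r7:10}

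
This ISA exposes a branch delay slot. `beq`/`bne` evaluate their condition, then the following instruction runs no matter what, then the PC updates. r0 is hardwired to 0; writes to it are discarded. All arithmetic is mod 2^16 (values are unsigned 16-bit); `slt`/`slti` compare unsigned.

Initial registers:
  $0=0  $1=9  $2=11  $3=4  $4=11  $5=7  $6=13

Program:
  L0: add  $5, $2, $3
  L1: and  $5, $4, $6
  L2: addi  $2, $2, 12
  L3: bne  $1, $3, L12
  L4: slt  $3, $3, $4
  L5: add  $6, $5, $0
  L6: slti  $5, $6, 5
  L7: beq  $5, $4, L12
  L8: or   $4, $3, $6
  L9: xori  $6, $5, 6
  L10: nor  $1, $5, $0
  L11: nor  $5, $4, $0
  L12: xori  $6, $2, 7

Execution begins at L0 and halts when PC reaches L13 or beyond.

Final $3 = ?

1

[0] add  $5, $2, $3  →  {$0:0, $1:9, $2:11, $3:4, $4:11, $5:15, $6:13}
[1] and  $5, $4, $6  →  {$0:0, $1:9, $2:11, $3:4, $4:11, $5:9, $6:13}
[2] addi  $2, $2, 12  →  {$0:0, $1:9, $2:23, $3:4, $4:11, $5:9, $6:13}
[3] bne  $1, $3, L12  →  {$0:0, $1:9, $2:23, $3:4, $4:11, $5:9, $6:13}  ⟨branch taken⟩
[4] slt  $3, $3, $4  →  {$0:0, $1:9, $2:23, $3:1, $4:11, $5:9, $6:13}
[12] xori  $6, $2, 7  →  {$0:0, $1:9, $2:23, $3:1, $4:11, $5:9, $6:16}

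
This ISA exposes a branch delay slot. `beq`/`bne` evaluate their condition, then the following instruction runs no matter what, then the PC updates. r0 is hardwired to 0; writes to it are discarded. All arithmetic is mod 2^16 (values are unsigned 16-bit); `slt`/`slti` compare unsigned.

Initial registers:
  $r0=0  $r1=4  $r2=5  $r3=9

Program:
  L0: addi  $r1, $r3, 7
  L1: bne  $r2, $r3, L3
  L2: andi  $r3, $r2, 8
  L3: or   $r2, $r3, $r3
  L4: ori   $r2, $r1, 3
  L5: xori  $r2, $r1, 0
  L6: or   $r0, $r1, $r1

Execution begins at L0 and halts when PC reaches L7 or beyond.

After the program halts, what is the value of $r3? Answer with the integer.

#0 addi  $r1, $r3, 7 ; 0/16/5/9
#1 bne  $r2, $r3, L3 ; 0/16/5/9 ; →target
#2 andi  $r3, $r2, 8 ; 0/16/5/0
#3 or   $r2, $r3, $r3 ; 0/16/0/0
#4 ori   $r2, $r1, 3 ; 0/16/19/0
#5 xori  $r2, $r1, 0 ; 0/16/16/0
#6 or   $r0, $r1, $r1 ; 0/16/16/0

0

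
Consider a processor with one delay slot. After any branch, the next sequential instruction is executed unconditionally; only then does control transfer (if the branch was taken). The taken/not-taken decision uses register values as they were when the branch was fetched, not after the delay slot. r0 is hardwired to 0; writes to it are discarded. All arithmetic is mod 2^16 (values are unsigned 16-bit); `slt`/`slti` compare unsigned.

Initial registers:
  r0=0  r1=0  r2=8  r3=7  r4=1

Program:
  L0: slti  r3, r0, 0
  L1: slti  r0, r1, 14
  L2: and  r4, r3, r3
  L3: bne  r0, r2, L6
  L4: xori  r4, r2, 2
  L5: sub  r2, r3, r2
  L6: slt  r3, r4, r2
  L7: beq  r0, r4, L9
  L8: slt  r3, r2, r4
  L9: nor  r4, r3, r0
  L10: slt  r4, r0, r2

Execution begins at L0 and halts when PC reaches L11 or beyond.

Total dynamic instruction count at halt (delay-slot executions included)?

10

[0] slti  r3, r0, 0  →  {r0:0, r1:0, r2:8, r3:0, r4:1}
[1] slti  r0, r1, 14  →  {r0:0, r1:0, r2:8, r3:0, r4:1}
[2] and  r4, r3, r3  →  {r0:0, r1:0, r2:8, r3:0, r4:0}
[3] bne  r0, r2, L6  →  {r0:0, r1:0, r2:8, r3:0, r4:0}  ⟨branch taken⟩
[4] xori  r4, r2, 2  →  {r0:0, r1:0, r2:8, r3:0, r4:10}
[6] slt  r3, r4, r2  →  {r0:0, r1:0, r2:8, r3:0, r4:10}
[7] beq  r0, r4, L9  →  {r0:0, r1:0, r2:8, r3:0, r4:10}  ⟨branch fallthrough⟩
[8] slt  r3, r2, r4  →  {r0:0, r1:0, r2:8, r3:1, r4:10}
[9] nor  r4, r3, r0  →  {r0:0, r1:0, r2:8, r3:1, r4:65534}
[10] slt  r4, r0, r2  →  {r0:0, r1:0, r2:8, r3:1, r4:1}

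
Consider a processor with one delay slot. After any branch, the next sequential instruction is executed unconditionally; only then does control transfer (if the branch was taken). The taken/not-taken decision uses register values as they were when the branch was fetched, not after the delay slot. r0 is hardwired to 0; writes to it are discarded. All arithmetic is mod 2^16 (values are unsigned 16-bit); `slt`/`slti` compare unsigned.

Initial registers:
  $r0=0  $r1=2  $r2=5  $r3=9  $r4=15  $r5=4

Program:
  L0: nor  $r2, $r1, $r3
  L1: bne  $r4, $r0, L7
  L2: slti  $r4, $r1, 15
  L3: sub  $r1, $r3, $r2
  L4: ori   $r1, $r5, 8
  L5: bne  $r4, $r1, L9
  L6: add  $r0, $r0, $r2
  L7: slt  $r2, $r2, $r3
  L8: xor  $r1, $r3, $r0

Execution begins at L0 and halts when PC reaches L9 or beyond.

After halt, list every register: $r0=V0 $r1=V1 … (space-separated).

#0 nor  $r2, $r1, $r3 ; 0/2/65524/9/15/4
#1 bne  $r4, $r0, L7 ; 0/2/65524/9/15/4 ; →target
#2 slti  $r4, $r1, 15 ; 0/2/65524/9/1/4
#7 slt  $r2, $r2, $r3 ; 0/2/0/9/1/4
#8 xor  $r1, $r3, $r0 ; 0/9/0/9/1/4

$r0=0 $r1=9 $r2=0 $r3=9 $r4=1 $r5=4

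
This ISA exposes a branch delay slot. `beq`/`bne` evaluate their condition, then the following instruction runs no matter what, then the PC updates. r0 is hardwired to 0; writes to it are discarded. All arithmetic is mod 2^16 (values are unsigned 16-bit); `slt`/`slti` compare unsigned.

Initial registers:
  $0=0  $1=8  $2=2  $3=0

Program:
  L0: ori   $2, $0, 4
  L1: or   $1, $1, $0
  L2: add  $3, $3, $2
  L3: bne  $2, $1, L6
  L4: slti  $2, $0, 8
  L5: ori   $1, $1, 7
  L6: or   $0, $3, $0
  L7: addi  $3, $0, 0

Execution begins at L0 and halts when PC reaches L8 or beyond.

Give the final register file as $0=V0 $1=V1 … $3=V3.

$0=0 $1=8 $2=1 $3=0

[0] ori   $2, $0, 4  →  {$0:0, $1:8, $2:4, $3:0}
[1] or   $1, $1, $0  →  {$0:0, $1:8, $2:4, $3:0}
[2] add  $3, $3, $2  →  {$0:0, $1:8, $2:4, $3:4}
[3] bne  $2, $1, L6  →  {$0:0, $1:8, $2:4, $3:4}  ⟨branch taken⟩
[4] slti  $2, $0, 8  →  {$0:0, $1:8, $2:1, $3:4}
[6] or   $0, $3, $0  →  {$0:0, $1:8, $2:1, $3:4}
[7] addi  $3, $0, 0  →  {$0:0, $1:8, $2:1, $3:0}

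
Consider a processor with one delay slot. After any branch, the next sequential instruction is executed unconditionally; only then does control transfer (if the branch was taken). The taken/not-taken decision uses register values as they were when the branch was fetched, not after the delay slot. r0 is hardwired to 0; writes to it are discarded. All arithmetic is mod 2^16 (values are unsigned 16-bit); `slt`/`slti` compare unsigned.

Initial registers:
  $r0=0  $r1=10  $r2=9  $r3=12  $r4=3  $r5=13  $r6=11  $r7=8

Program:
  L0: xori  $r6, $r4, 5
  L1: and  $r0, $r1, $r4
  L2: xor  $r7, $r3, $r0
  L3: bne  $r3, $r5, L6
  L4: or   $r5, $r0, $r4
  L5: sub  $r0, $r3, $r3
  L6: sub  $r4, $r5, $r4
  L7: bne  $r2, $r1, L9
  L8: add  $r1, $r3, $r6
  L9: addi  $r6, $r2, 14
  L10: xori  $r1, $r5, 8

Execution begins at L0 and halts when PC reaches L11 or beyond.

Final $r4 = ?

0

#0 xori  $r6, $r4, 5 ; 0/10/9/12/3/13/6/8
#1 and  $r0, $r1, $r4 ; 0/10/9/12/3/13/6/8
#2 xor  $r7, $r3, $r0 ; 0/10/9/12/3/13/6/12
#3 bne  $r3, $r5, L6 ; 0/10/9/12/3/13/6/12 ; →target
#4 or   $r5, $r0, $r4 ; 0/10/9/12/3/3/6/12
#6 sub  $r4, $r5, $r4 ; 0/10/9/12/0/3/6/12
#7 bne  $r2, $r1, L9 ; 0/10/9/12/0/3/6/12 ; →target
#8 add  $r1, $r3, $r6 ; 0/18/9/12/0/3/6/12
#9 addi  $r6, $r2, 14 ; 0/18/9/12/0/3/23/12
#10 xori  $r1, $r5, 8 ; 0/11/9/12/0/3/23/12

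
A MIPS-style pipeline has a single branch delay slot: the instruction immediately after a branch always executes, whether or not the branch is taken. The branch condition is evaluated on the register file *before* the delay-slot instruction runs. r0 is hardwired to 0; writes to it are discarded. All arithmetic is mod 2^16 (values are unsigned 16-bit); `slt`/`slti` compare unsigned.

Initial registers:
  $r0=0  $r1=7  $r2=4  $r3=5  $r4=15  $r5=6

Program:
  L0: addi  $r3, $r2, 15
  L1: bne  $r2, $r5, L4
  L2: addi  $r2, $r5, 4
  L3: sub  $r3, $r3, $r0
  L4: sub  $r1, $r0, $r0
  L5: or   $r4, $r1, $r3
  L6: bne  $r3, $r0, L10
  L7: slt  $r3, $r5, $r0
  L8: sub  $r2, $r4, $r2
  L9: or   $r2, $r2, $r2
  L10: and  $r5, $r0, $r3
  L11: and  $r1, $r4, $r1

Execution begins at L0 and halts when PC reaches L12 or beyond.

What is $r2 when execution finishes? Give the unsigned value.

10

PC=0  addi  $r3, $r2, 15     | $r0=0 $r1=7 $r2=4 $r3=19 $r4=15 $r5=6
PC=1  bne  $r2, $r5, L4      | $r0=0 $r1=7 $r2=4 $r3=19 $r4=15 $r5=6  [TAKEN]
PC=2  addi  $r2, $r5, 4      | $r0=0 $r1=7 $r2=10 $r3=19 $r4=15 $r5=6
PC=4  sub  $r1, $r0, $r0     | $r0=0 $r1=0 $r2=10 $r3=19 $r4=15 $r5=6
PC=5  or   $r4, $r1, $r3     | $r0=0 $r1=0 $r2=10 $r3=19 $r4=19 $r5=6
PC=6  bne  $r3, $r0, L10     | $r0=0 $r1=0 $r2=10 $r3=19 $r4=19 $r5=6  [TAKEN]
PC=7  slt  $r3, $r5, $r0     | $r0=0 $r1=0 $r2=10 $r3=0 $r4=19 $r5=6
PC=10 and  $r5, $r0, $r3     | $r0=0 $r1=0 $r2=10 $r3=0 $r4=19 $r5=0
PC=11 and  $r1, $r4, $r1     | $r0=0 $r1=0 $r2=10 $r3=0 $r4=19 $r5=0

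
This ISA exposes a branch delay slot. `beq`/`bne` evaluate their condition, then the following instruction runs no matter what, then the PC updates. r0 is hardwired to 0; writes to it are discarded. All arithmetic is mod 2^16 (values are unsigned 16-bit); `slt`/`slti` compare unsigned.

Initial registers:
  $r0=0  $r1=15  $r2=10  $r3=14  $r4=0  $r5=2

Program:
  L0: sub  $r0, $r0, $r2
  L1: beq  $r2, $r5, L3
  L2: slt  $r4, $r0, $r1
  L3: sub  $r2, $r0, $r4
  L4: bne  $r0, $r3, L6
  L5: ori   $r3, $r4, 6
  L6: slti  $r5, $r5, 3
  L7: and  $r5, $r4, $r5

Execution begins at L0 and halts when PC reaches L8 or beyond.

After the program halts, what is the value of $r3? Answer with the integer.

7

#0 sub  $r0, $r0, $r2 ; 0/15/10/14/0/2
#1 beq  $r2, $r5, L3 ; 0/15/10/14/0/2 ; →fallthru
#2 slt  $r4, $r0, $r1 ; 0/15/10/14/1/2
#3 sub  $r2, $r0, $r4 ; 0/15/65535/14/1/2
#4 bne  $r0, $r3, L6 ; 0/15/65535/14/1/2 ; →target
#5 ori   $r3, $r4, 6 ; 0/15/65535/7/1/2
#6 slti  $r5, $r5, 3 ; 0/15/65535/7/1/1
#7 and  $r5, $r4, $r5 ; 0/15/65535/7/1/1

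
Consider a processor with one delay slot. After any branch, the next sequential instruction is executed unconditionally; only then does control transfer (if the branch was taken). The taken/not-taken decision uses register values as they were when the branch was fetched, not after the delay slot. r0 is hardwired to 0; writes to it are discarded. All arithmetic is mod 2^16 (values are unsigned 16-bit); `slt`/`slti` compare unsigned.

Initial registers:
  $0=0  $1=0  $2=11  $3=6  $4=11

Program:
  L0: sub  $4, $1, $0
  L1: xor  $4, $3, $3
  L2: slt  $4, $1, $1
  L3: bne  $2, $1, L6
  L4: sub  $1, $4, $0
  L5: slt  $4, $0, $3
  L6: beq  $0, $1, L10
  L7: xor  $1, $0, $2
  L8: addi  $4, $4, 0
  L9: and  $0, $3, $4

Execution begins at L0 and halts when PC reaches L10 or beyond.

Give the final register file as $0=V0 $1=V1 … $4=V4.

  step pc=0: sub  $4, $1, $0  regs=(0,0,11,6,0)
  step pc=1: xor  $4, $3, $3  regs=(0,0,11,6,0)
  step pc=2: slt  $4, $1, $1  regs=(0,0,11,6,0)
  step pc=3: bne  $2, $1, L6  cond=T  regs=(0,0,11,6,0)
  step pc=4: sub  $1, $4, $0  regs=(0,0,11,6,0)
  step pc=6: beq  $0, $1, L10  cond=T  regs=(0,0,11,6,0)
  step pc=7: xor  $1, $0, $2  regs=(0,11,11,6,0)

$0=0 $1=11 $2=11 $3=6 $4=0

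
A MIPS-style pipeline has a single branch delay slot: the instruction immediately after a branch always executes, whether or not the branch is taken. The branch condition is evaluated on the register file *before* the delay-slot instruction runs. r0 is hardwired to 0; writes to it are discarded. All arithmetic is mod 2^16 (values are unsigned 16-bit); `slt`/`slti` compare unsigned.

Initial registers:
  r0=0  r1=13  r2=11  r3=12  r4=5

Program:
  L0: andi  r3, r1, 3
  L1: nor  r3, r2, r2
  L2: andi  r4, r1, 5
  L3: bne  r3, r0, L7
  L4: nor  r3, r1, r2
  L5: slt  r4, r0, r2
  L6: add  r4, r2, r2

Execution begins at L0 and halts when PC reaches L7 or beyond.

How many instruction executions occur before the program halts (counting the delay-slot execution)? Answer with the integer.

PC=0  andi  r3, r1, 3        | r0=0 r1=13 r2=11 r3=1 r4=5
PC=1  nor  r3, r2, r2        | r0=0 r1=13 r2=11 r3=65524 r4=5
PC=2  andi  r4, r1, 5        | r0=0 r1=13 r2=11 r3=65524 r4=5
PC=3  bne  r3, r0, L7        | r0=0 r1=13 r2=11 r3=65524 r4=5  [TAKEN]
PC=4  nor  r3, r1, r2        | r0=0 r1=13 r2=11 r3=65520 r4=5

5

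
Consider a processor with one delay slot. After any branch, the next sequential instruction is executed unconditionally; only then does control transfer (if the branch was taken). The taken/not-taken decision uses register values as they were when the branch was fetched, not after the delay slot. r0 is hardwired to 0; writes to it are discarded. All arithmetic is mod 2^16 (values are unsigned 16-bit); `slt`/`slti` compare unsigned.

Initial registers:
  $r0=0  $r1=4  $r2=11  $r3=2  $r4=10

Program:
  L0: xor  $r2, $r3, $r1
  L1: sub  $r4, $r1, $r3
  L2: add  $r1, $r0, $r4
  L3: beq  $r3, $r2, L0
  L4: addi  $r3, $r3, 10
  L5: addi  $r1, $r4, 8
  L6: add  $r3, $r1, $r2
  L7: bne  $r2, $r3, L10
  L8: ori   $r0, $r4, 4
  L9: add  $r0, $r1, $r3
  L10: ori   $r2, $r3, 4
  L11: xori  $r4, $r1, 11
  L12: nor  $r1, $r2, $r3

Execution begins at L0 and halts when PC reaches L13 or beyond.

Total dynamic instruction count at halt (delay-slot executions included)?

12

  step pc=0: xor  $r2, $r3, $r1  regs=(0,4,6,2,10)
  step pc=1: sub  $r4, $r1, $r3  regs=(0,4,6,2,2)
  step pc=2: add  $r1, $r0, $r4  regs=(0,2,6,2,2)
  step pc=3: beq  $r3, $r2, L0  cond=F  regs=(0,2,6,2,2)
  step pc=4: addi  $r3, $r3, 10  regs=(0,2,6,12,2)
  step pc=5: addi  $r1, $r4, 8  regs=(0,10,6,12,2)
  step pc=6: add  $r3, $r1, $r2  regs=(0,10,6,16,2)
  step pc=7: bne  $r2, $r3, L10  cond=T  regs=(0,10,6,16,2)
  step pc=8: ori   $r0, $r4, 4  regs=(0,10,6,16,2)
  step pc=10: ori   $r2, $r3, 4  regs=(0,10,20,16,2)
  step pc=11: xori  $r4, $r1, 11  regs=(0,10,20,16,1)
  step pc=12: nor  $r1, $r2, $r3  regs=(0,65515,20,16,1)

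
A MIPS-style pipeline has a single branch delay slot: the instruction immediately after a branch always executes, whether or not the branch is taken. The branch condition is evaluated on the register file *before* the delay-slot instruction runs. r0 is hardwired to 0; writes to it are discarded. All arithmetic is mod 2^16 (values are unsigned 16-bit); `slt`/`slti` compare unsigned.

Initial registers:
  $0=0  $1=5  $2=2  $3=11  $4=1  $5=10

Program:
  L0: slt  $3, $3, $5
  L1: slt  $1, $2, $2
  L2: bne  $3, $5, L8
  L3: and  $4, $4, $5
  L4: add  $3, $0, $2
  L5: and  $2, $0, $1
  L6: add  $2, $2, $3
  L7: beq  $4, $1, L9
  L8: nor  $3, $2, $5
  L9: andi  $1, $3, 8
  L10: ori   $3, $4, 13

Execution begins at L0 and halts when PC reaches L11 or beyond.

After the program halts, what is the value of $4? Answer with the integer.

0

[0] slt  $3, $3, $5  →  {$0:0, $1:5, $2:2, $3:0, $4:1, $5:10}
[1] slt  $1, $2, $2  →  {$0:0, $1:0, $2:2, $3:0, $4:1, $5:10}
[2] bne  $3, $5, L8  →  {$0:0, $1:0, $2:2, $3:0, $4:1, $5:10}  ⟨branch taken⟩
[3] and  $4, $4, $5  →  {$0:0, $1:0, $2:2, $3:0, $4:0, $5:10}
[8] nor  $3, $2, $5  →  {$0:0, $1:0, $2:2, $3:65525, $4:0, $5:10}
[9] andi  $1, $3, 8  →  {$0:0, $1:0, $2:2, $3:65525, $4:0, $5:10}
[10] ori   $3, $4, 13  →  {$0:0, $1:0, $2:2, $3:13, $4:0, $5:10}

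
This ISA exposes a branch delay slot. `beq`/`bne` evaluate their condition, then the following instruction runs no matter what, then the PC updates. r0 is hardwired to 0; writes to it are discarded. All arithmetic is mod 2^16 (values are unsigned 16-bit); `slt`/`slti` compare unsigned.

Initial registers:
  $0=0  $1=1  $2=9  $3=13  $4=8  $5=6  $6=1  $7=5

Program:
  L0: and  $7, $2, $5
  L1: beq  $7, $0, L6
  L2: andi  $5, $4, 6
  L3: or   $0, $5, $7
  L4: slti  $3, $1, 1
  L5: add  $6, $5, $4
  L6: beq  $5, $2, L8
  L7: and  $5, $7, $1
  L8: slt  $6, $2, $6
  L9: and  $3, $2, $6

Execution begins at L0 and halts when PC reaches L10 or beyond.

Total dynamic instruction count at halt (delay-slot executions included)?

7

  step pc=0: and  $7, $2, $5  regs=(0,1,9,13,8,6,1,0)
  step pc=1: beq  $7, $0, L6  cond=T  regs=(0,1,9,13,8,6,1,0)
  step pc=2: andi  $5, $4, 6  regs=(0,1,9,13,8,0,1,0)
  step pc=6: beq  $5, $2, L8  cond=F  regs=(0,1,9,13,8,0,1,0)
  step pc=7: and  $5, $7, $1  regs=(0,1,9,13,8,0,1,0)
  step pc=8: slt  $6, $2, $6  regs=(0,1,9,13,8,0,0,0)
  step pc=9: and  $3, $2, $6  regs=(0,1,9,0,8,0,0,0)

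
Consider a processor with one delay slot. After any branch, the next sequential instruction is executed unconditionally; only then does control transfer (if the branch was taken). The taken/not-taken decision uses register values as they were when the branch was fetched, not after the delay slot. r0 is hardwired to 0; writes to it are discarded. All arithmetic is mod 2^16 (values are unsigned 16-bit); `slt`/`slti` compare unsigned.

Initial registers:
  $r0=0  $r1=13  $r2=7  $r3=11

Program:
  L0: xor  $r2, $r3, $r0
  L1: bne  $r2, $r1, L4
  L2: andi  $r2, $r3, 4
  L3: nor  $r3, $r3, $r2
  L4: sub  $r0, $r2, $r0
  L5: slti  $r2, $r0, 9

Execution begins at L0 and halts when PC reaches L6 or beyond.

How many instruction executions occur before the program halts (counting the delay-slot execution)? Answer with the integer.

5

[0] xor  $r2, $r3, $r0  →  {$r0:0, $r1:13, $r2:11, $r3:11}
[1] bne  $r2, $r1, L4  →  {$r0:0, $r1:13, $r2:11, $r3:11}  ⟨branch taken⟩
[2] andi  $r2, $r3, 4  →  {$r0:0, $r1:13, $r2:0, $r3:11}
[4] sub  $r0, $r2, $r0  →  {$r0:0, $r1:13, $r2:0, $r3:11}
[5] slti  $r2, $r0, 9  →  {$r0:0, $r1:13, $r2:1, $r3:11}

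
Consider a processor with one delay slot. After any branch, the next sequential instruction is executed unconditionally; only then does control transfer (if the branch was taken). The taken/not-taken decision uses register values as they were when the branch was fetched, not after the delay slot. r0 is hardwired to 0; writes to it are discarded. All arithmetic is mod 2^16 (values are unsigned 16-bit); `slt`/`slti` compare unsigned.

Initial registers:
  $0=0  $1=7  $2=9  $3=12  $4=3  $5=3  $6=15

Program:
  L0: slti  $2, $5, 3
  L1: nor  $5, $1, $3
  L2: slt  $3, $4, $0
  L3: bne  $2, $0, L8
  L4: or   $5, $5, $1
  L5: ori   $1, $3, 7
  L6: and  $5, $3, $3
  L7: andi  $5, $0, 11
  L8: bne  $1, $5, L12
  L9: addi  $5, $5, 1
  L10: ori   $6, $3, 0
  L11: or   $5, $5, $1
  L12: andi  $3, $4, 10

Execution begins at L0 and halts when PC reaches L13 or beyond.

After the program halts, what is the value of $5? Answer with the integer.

  step pc=0: slti  $2, $5, 3  regs=(0,7,0,12,3,3,15)
  step pc=1: nor  $5, $1, $3  regs=(0,7,0,12,3,65520,15)
  step pc=2: slt  $3, $4, $0  regs=(0,7,0,0,3,65520,15)
  step pc=3: bne  $2, $0, L8  cond=F  regs=(0,7,0,0,3,65520,15)
  step pc=4: or   $5, $5, $1  regs=(0,7,0,0,3,65527,15)
  step pc=5: ori   $1, $3, 7  regs=(0,7,0,0,3,65527,15)
  step pc=6: and  $5, $3, $3  regs=(0,7,0,0,3,0,15)
  step pc=7: andi  $5, $0, 11  regs=(0,7,0,0,3,0,15)
  step pc=8: bne  $1, $5, L12  cond=T  regs=(0,7,0,0,3,0,15)
  step pc=9: addi  $5, $5, 1  regs=(0,7,0,0,3,1,15)
  step pc=12: andi  $3, $4, 10  regs=(0,7,0,2,3,1,15)

1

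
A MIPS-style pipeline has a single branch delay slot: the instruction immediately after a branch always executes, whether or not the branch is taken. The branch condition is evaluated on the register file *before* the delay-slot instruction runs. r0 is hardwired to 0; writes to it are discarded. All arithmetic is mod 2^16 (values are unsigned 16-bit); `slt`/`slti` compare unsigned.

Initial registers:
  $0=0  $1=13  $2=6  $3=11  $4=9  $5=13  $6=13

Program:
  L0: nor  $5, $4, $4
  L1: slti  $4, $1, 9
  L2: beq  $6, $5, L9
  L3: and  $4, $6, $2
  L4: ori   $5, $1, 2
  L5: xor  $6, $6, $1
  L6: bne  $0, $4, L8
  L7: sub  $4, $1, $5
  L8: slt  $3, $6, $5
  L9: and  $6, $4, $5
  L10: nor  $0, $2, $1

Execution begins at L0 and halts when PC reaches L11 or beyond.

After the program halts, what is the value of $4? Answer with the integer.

65534

#0 nor  $5, $4, $4 ; 0/13/6/11/9/65526/13
#1 slti  $4, $1, 9 ; 0/13/6/11/0/65526/13
#2 beq  $6, $5, L9 ; 0/13/6/11/0/65526/13 ; →fallthru
#3 and  $4, $6, $2 ; 0/13/6/11/4/65526/13
#4 ori   $5, $1, 2 ; 0/13/6/11/4/15/13
#5 xor  $6, $6, $1 ; 0/13/6/11/4/15/0
#6 bne  $0, $4, L8 ; 0/13/6/11/4/15/0 ; →target
#7 sub  $4, $1, $5 ; 0/13/6/11/65534/15/0
#8 slt  $3, $6, $5 ; 0/13/6/1/65534/15/0
#9 and  $6, $4, $5 ; 0/13/6/1/65534/15/14
#10 nor  $0, $2, $1 ; 0/13/6/1/65534/15/14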